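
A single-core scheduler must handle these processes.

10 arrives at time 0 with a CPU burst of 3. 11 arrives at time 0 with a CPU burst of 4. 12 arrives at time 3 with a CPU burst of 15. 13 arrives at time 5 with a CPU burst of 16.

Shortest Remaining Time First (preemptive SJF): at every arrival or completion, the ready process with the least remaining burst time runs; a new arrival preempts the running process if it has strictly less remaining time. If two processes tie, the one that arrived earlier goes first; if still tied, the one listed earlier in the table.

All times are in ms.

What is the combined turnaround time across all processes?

Schedule: | 10 0-3 | 11 3-7 | 12 7-22 | 13 22-38 |
Completion: 10=3  11=7  12=22  13=38
Turnaround (C−A): 10=3  11=7  12=19  13=33
Turnaround = completion − arrival: 10=3, 11=7, 12=19, 13=33
Total turnaround = 3 + 7 + 19 + 33 = 62

62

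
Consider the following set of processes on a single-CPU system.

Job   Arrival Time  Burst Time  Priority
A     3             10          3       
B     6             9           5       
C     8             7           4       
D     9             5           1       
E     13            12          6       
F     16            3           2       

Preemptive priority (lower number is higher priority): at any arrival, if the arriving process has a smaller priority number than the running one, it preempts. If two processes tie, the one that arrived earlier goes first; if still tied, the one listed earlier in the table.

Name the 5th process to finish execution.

B

Gantt: | idle 0-3 | A 3-9 | D 9-14 | A 14-16 | F 16-19 | A 19-21 | C 21-28 | B 28-37 | E 37-49 |
Completion: A=21  B=37  C=28  D=14  E=49  F=19
Turnaround (C−A): A=18  B=31  C=20  D=5  E=36  F=3
Finish order: D → F → A → C → B → E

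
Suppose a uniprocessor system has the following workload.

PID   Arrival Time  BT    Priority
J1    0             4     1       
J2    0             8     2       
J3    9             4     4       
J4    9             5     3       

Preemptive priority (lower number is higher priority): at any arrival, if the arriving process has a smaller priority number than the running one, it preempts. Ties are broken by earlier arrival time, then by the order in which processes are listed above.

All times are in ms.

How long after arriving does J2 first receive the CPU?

4

Schedule: | J1 0-4 | J2 4-12 | J4 12-17 | J3 17-21 |
Completion: J1=4  J2=12  J3=21  J4=17
Turnaround (C−A): J1=4  J2=12  J3=12  J4=8
Response(J2) = first start − arrival = 4 − 0 = 4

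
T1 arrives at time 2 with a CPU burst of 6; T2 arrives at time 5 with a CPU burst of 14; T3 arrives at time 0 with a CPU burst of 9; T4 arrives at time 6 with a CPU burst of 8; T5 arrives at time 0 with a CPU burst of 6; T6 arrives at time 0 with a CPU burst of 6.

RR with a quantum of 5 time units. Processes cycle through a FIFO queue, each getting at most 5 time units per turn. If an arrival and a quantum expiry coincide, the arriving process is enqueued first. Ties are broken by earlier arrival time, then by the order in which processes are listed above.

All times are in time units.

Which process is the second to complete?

Gantt: | T3 0-5 | T5 5-10 | T6 10-15 | T1 15-20 | T2 20-25 | T3 25-29 | T4 29-34 | T5 34-35 | T6 35-36 | T1 36-37 | T2 37-42 | T4 42-45 | T2 45-49 |
Completion: T1=37  T2=49  T3=29  T4=45  T5=35  T6=36
Finish order: T3 → T5 → T6 → T1 → T4 → T2

T5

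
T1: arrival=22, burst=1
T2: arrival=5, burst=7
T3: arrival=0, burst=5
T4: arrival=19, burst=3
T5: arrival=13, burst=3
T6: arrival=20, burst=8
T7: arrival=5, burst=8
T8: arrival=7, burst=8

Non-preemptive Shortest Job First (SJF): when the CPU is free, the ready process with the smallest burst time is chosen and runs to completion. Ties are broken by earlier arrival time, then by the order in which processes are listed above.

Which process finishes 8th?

Timeline: | T3 0-5 | T2 5-12 | T7 12-20 | T5 20-23 | T1 23-24 | T4 24-27 | T8 27-35 | T6 35-43 |
Completion: T1=24  T2=12  T3=5  T4=27  T5=23  T6=43  T7=20  T8=35
Turnaround (C−A): T1=2  T2=7  T3=5  T4=8  T5=10  T6=23  T7=15  T8=28
Finish order: T3 → T2 → T7 → T5 → T1 → T4 → T8 → T6

T6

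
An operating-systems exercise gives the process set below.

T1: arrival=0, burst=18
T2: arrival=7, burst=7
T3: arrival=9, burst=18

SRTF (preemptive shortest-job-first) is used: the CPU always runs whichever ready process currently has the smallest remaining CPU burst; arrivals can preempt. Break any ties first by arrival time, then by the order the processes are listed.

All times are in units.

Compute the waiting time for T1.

Schedule: | T1 0-7 | T2 7-14 | T1 14-25 | T3 25-43 |
Completion: T1=25  T2=14  T3=43
Turnaround (C−A): T1=25  T2=7  T3=34
Waiting(T1) = turnaround − burst = 25 − 18 = 7

7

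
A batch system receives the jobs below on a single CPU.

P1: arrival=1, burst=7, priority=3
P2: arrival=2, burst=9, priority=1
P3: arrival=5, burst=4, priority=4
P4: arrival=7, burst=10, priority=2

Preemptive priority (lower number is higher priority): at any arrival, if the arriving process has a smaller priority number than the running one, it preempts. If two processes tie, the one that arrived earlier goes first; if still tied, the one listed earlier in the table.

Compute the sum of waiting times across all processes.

45

Gantt: | idle 0-1 | P1 1-2 | P2 2-11 | P4 11-21 | P1 21-27 | P3 27-31 |
Completion: P1=27  P2=11  P3=31  P4=21
Waiting = turnaround − burst: P1=19, P2=0, P3=22, P4=4
Total waiting = 19 + 0 + 22 + 4 = 45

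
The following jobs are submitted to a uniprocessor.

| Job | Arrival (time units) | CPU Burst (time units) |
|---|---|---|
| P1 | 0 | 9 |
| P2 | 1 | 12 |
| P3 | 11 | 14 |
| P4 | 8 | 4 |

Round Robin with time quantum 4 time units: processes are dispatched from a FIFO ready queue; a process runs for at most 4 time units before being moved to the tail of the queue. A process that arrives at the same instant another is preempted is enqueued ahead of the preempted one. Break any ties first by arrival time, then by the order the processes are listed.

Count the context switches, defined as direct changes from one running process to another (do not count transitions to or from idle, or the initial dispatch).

8

Timeline: | P1 0-4 | P2 4-8 | P1 8-12 | P4 12-16 | P2 16-20 | P3 20-24 | P1 24-25 | P2 25-29 | P3 29-39 |
Completion: P1=25  P2=29  P3=39  P4=16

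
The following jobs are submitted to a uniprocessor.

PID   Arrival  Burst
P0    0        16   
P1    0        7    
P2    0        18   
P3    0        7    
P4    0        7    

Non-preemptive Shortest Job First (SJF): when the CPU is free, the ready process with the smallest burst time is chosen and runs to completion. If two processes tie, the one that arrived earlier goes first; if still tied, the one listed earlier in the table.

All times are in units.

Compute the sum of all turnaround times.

134

Schedule: | P1 0-7 | P3 7-14 | P4 14-21 | P0 21-37 | P2 37-55 |
Completion: P0=37  P1=7  P2=55  P3=14  P4=21
Turnaround (C−A): P0=37  P1=7  P2=55  P3=14  P4=21
Turnaround = completion − arrival: P0=37, P1=7, P2=55, P3=14, P4=21
Total turnaround = 37 + 7 + 55 + 14 + 21 = 134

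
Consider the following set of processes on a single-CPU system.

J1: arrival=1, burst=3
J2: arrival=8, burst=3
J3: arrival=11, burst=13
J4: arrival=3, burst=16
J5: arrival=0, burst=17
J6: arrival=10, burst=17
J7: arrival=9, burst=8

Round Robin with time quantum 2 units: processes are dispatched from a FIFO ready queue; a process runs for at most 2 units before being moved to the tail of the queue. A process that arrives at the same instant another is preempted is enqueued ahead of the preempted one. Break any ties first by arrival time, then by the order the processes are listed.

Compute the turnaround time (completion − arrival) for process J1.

Schedule: | J5 0-2 | J1 2-4 | J5 4-6 | J4 6-8 | J1 8-9 | J5 9-11 | J2 11-13 | J4 13-15 | J7 15-17 | J6 17-19 | J3 19-21 | J5 21-23 | J2 23-24 | J4 24-26 | J7 26-28 | J6 28-30 | J3 30-32 | J5 32-34 | J4 34-36 | J7 36-38 | J6 38-40 | J3 40-42 | J5 42-44 | J4 44-46 | J7 46-48 | J6 48-50 | J3 50-52 | J5 52-54 | J4 54-56 | J6 56-58 | J3 58-60 | J5 60-62 | J4 62-64 | J6 64-66 | J3 66-68 | J5 68-69 | J4 69-71 | J6 71-73 | J3 73-74 | J6 74-77 |
Completion: J1=9  J2=24  J3=74  J4=71  J5=69  J6=77  J7=48
Turnaround (C−A): J1=8  J2=16  J3=63  J4=68  J5=69  J6=67  J7=39
Turnaround(J1) = completion − arrival = 9 − 1 = 8

8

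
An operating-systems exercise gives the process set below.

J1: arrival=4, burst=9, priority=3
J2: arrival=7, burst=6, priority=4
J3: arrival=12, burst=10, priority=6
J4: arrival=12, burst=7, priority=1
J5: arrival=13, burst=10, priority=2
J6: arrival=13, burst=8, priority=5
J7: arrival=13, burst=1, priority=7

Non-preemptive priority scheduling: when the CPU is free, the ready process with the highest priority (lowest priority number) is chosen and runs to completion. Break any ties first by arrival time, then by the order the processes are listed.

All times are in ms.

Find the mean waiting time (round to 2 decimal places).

18.14

Gantt: | idle 0-4 | J1 4-13 | J4 13-20 | J5 20-30 | J2 30-36 | J6 36-44 | J3 44-54 | J7 54-55 |
Completion: J1=13  J2=36  J3=54  J4=20  J5=30  J6=44  J7=55
Waiting times: J1=0, J2=23, J3=32, J4=1, J5=7, J6=23, J7=41
Average waiting = (0+23+32+1+7+23+41) / 7 = 127/7 = 18.14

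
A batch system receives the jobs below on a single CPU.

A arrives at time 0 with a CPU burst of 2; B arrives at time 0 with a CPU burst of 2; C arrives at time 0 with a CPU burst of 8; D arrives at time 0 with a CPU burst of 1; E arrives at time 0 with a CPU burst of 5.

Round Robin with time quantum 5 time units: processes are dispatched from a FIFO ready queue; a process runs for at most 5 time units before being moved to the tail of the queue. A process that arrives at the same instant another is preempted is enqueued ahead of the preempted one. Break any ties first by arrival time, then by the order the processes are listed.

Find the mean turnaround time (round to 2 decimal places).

9.80

Gantt: | A 0-2 | B 2-4 | C 4-9 | D 9-10 | E 10-15 | C 15-18 |
Completion: A=2  B=4  C=18  D=10  E=15
Turnaround (C−A): A=2  B=4  C=18  D=10  E=15
Turnaround times: A=2, B=4, C=18, D=10, E=15
Average turnaround = (2+4+18+10+15) / 5 = 49/5 = 9.80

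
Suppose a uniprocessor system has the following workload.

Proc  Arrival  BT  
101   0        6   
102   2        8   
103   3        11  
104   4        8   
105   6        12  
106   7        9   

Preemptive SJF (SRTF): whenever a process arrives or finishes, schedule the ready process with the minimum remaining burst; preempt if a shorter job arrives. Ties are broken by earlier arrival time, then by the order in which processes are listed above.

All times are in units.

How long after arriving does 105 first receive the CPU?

36

Timeline: | 101 0-6 | 102 6-14 | 104 14-22 | 106 22-31 | 103 31-42 | 105 42-54 |
Completion: 101=6  102=14  103=42  104=22  105=54  106=31
Turnaround (C−A): 101=6  102=12  103=39  104=18  105=48  106=24
Response(105) = first start − arrival = 42 − 6 = 36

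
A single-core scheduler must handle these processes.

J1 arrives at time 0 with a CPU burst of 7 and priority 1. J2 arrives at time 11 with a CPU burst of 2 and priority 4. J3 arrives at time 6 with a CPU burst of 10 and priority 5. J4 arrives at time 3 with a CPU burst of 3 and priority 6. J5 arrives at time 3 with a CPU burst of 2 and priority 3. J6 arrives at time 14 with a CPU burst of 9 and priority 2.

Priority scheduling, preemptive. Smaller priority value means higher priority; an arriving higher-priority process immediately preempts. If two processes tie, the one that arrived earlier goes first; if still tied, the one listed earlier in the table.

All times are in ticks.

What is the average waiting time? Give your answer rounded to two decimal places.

7.50

Schedule: | J1 0-7 | J5 7-9 | J3 9-11 | J2 11-13 | J3 13-14 | J6 14-23 | J3 23-30 | J4 30-33 |
Completion: J1=7  J2=13  J3=30  J4=33  J5=9  J6=23
Waiting times: J1=0, J2=0, J3=14, J4=27, J5=4, J6=0
Average waiting = (0+0+14+27+4+0) / 6 = 45/6 = 7.50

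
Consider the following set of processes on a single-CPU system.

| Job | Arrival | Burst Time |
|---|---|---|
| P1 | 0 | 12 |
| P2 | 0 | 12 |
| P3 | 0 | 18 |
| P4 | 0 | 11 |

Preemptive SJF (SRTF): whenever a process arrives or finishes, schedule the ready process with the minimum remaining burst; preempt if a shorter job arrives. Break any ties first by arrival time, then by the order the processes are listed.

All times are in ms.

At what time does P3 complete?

53

Schedule: | P4 0-11 | P1 11-23 | P2 23-35 | P3 35-53 |
Completion: P1=23  P2=35  P3=53  P4=11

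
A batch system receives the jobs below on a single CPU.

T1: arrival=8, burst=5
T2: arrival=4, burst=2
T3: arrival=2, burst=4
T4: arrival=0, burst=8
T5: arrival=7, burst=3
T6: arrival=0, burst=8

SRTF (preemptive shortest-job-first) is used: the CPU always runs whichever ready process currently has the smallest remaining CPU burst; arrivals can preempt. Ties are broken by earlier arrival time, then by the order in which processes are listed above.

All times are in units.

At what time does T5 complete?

Gantt: | T4 0-2 | T3 2-6 | T2 6-8 | T5 8-11 | T1 11-16 | T4 16-22 | T6 22-30 |
Completion: T1=16  T2=8  T3=6  T4=22  T5=11  T6=30
Turnaround (C−A): T1=8  T2=4  T3=4  T4=22  T5=4  T6=30

11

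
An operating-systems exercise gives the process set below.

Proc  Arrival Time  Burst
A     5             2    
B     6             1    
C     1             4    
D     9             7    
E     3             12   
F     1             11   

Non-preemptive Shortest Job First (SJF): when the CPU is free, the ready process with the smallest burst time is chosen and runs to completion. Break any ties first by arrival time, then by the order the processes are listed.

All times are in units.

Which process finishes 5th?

D

Schedule: | idle 0-1 | C 1-5 | A 5-7 | B 7-8 | F 8-19 | D 19-26 | E 26-38 |
Completion: A=7  B=8  C=5  D=26  E=38  F=19
Finish order: C → A → B → F → D → E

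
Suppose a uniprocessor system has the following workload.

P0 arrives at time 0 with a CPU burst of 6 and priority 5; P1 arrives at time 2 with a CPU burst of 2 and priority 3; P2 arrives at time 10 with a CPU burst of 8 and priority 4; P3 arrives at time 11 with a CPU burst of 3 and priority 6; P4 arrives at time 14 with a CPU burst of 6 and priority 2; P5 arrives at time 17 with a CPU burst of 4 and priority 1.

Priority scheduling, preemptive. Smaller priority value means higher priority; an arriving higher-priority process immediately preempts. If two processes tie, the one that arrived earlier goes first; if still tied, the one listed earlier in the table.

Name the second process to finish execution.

P0

Gantt: | P0 0-2 | P1 2-4 | P0 4-8 | idle 8-10 | P2 10-14 | P4 14-17 | P5 17-21 | P4 21-24 | P2 24-28 | P3 28-31 |
Completion: P0=8  P1=4  P2=28  P3=31  P4=24  P5=21
Turnaround (C−A): P0=8  P1=2  P2=18  P3=20  P4=10  P5=4
Finish order: P1 → P0 → P5 → P4 → P2 → P3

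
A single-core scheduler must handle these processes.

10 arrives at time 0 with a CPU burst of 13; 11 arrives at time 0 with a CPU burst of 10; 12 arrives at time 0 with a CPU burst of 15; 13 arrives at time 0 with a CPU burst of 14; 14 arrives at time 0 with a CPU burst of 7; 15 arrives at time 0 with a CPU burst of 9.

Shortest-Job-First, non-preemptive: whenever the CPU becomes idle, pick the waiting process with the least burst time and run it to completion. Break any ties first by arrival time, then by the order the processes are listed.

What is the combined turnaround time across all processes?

Schedule: | 14 0-7 | 15 7-16 | 11 16-26 | 10 26-39 | 13 39-53 | 12 53-68 |
Completion: 10=39  11=26  12=68  13=53  14=7  15=16
Turnaround = completion − arrival: 10=39, 11=26, 12=68, 13=53, 14=7, 15=16
Total turnaround = 39 + 26 + 68 + 53 + 7 + 16 = 209

209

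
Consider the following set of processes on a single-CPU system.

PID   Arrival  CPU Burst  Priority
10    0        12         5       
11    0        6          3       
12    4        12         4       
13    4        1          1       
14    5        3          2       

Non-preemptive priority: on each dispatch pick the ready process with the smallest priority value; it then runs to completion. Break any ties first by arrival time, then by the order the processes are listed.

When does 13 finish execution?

Gantt: | 11 0-6 | 13 6-7 | 14 7-10 | 12 10-22 | 10 22-34 |
Completion: 10=34  11=6  12=22  13=7  14=10
Turnaround (C−A): 10=34  11=6  12=18  13=3  14=5

7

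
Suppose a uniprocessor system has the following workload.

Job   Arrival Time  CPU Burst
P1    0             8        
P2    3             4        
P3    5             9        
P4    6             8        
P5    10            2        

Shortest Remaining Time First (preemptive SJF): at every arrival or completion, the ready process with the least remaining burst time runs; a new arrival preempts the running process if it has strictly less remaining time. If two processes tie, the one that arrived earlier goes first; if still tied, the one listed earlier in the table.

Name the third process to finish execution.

Gantt: | P1 0-3 | P2 3-7 | P1 7-12 | P5 12-14 | P4 14-22 | P3 22-31 |
Completion: P1=12  P2=7  P3=31  P4=22  P5=14
Turnaround (C−A): P1=12  P2=4  P3=26  P4=16  P5=4
Finish order: P2 → P1 → P5 → P4 → P3

P5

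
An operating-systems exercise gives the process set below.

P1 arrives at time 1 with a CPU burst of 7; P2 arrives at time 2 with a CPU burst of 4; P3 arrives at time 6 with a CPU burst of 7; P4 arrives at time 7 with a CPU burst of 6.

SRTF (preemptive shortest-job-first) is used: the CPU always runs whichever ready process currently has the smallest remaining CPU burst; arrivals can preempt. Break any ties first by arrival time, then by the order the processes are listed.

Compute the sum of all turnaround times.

45

Schedule: | idle 0-1 | P1 1-2 | P2 2-6 | P1 6-12 | P4 12-18 | P3 18-25 |
Completion: P1=12  P2=6  P3=25  P4=18
Turnaround (C−A): P1=11  P2=4  P3=19  P4=11
Turnaround = completion − arrival: P1=11, P2=4, P3=19, P4=11
Total turnaround = 11 + 4 + 19 + 11 = 45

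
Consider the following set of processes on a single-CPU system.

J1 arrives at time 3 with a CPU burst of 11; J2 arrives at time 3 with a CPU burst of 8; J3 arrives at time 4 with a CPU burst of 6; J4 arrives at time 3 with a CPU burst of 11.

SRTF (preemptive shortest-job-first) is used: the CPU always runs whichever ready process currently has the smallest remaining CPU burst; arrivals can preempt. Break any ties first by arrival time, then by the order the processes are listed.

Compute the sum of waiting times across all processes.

Timeline: | idle 0-3 | J2 3-4 | J3 4-10 | J2 10-17 | J1 17-28 | J4 28-39 |
Completion: J1=28  J2=17  J3=10  J4=39
Waiting = turnaround − burst: J1=14, J2=6, J3=0, J4=25
Total waiting = 14 + 6 + 0 + 25 = 45

45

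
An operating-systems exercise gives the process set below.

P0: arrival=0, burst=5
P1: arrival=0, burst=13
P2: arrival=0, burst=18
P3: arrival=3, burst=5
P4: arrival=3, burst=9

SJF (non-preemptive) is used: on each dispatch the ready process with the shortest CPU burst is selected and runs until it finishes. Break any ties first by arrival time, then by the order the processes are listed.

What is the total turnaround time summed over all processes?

Timeline: | P0 0-5 | P3 5-10 | P4 10-19 | P1 19-32 | P2 32-50 |
Completion: P0=5  P1=32  P2=50  P3=10  P4=19
Turnaround (C−A): P0=5  P1=32  P2=50  P3=7  P4=16
Turnaround = completion − arrival: P0=5, P1=32, P2=50, P3=7, P4=16
Total turnaround = 5 + 32 + 50 + 7 + 16 = 110

110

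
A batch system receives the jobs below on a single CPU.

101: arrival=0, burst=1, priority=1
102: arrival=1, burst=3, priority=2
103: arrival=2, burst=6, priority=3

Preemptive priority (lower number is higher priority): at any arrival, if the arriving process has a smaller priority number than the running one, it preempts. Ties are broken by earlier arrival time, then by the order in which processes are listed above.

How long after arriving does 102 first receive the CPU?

Schedule: | 101 0-1 | 102 1-4 | 103 4-10 |
Completion: 101=1  102=4  103=10
Turnaround (C−A): 101=1  102=3  103=8
Response(102) = first start − arrival = 1 − 1 = 0

0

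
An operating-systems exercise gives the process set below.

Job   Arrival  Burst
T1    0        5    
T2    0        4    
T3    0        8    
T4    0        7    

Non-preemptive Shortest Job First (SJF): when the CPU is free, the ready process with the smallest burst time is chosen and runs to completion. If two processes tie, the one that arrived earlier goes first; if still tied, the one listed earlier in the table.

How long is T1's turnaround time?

9

Schedule: | T2 0-4 | T1 4-9 | T4 9-16 | T3 16-24 |
Completion: T1=9  T2=4  T3=24  T4=16
Turnaround(T1) = completion − arrival = 9 − 0 = 9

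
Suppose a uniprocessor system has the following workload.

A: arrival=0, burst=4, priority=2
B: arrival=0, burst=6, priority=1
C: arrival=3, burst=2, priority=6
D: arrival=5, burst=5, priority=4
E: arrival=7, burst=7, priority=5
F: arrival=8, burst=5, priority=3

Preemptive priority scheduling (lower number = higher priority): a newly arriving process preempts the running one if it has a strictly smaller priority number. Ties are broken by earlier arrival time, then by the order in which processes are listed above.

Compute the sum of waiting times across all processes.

55

Schedule: | B 0-6 | A 6-10 | F 10-15 | D 15-20 | E 20-27 | C 27-29 |
Completion: A=10  B=6  C=29  D=20  E=27  F=15
Turnaround (C−A): A=10  B=6  C=26  D=15  E=20  F=7
Waiting = turnaround − burst: A=6, B=0, C=24, D=10, E=13, F=2
Total waiting = 6 + 0 + 24 + 10 + 13 + 2 = 55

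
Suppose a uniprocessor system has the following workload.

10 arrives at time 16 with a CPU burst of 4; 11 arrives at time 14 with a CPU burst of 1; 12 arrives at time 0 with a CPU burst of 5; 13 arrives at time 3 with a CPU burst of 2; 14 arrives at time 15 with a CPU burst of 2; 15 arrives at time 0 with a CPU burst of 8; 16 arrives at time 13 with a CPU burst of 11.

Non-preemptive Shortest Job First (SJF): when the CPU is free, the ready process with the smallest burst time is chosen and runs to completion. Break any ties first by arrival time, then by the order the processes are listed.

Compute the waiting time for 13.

2

Gantt: | 12 0-5 | 13 5-7 | 15 7-15 | 11 15-16 | 14 16-18 | 10 18-22 | 16 22-33 |
Completion: 10=22  11=16  12=5  13=7  14=18  15=15  16=33
Waiting(13) = turnaround − burst = 4 − 2 = 2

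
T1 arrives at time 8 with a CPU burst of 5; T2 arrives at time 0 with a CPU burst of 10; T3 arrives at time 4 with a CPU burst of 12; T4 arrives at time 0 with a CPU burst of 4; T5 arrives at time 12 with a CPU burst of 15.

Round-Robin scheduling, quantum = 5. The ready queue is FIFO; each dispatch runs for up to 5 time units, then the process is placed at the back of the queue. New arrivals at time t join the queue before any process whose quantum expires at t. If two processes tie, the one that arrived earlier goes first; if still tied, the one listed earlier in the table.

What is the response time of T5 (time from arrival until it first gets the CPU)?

12

Gantt: | T2 0-5 | T4 5-9 | T3 9-14 | T2 14-19 | T1 19-24 | T5 24-29 | T3 29-34 | T5 34-39 | T3 39-41 | T5 41-46 |
Completion: T1=24  T2=19  T3=41  T4=9  T5=46
Response(T5) = first start − arrival = 24 − 12 = 12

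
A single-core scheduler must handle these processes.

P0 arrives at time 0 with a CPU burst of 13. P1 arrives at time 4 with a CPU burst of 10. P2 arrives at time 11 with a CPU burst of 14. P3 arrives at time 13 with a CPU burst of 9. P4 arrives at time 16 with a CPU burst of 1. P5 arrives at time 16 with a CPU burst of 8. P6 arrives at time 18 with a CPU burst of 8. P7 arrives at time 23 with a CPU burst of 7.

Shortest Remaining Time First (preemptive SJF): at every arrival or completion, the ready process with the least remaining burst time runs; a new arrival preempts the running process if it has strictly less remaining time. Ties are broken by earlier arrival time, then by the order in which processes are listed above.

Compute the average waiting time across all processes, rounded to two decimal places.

Schedule: | P0 0-13 | P3 13-16 | P4 16-17 | P3 17-23 | P7 23-30 | P5 30-38 | P6 38-46 | P1 46-56 | P2 56-70 |
Completion: P0=13  P1=56  P2=70  P3=23  P4=17  P5=38  P6=46  P7=30
Turnaround (C−A): P0=13  P1=52  P2=59  P3=10  P4=1  P5=22  P6=28  P7=7
Waiting times: P0=0, P1=42, P2=45, P3=1, P4=0, P5=14, P6=20, P7=0
Average waiting = (0+42+45+1+0+14+20+0) / 8 = 122/8 = 15.25

15.25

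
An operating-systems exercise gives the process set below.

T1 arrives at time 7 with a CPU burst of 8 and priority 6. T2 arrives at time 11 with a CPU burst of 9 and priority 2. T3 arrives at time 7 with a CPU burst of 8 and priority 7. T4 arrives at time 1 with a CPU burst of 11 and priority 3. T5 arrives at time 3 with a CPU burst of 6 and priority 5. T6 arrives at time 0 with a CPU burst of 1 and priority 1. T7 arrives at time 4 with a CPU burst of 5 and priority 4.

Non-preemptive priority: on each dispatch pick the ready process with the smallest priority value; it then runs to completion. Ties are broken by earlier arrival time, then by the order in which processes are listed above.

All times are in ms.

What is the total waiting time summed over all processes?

Gantt: | T6 0-1 | T4 1-12 | T2 12-21 | T7 21-26 | T5 26-32 | T1 32-40 | T3 40-48 |
Completion: T1=40  T2=21  T3=48  T4=12  T5=32  T6=1  T7=26
Waiting = turnaround − burst: T1=25, T2=1, T3=33, T4=0, T5=23, T6=0, T7=17
Total waiting = 25 + 1 + 33 + 0 + 23 + 0 + 17 = 99

99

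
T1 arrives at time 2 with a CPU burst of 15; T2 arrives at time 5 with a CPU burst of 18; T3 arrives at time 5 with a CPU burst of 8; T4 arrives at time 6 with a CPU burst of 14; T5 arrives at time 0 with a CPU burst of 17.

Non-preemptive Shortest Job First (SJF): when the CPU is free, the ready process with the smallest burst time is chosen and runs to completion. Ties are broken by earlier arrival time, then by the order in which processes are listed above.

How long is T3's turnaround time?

20

Timeline: | T5 0-17 | T3 17-25 | T4 25-39 | T1 39-54 | T2 54-72 |
Completion: T1=54  T2=72  T3=25  T4=39  T5=17
Turnaround(T3) = completion − arrival = 25 − 5 = 20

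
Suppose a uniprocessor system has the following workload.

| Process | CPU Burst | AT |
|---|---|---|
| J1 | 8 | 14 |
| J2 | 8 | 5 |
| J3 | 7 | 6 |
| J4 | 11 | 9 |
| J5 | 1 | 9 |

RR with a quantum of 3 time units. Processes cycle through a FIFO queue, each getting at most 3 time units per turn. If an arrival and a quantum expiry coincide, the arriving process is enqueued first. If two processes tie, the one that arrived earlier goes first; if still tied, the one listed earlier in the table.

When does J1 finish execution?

Timeline: | idle 0-5 | J2 5-8 | J3 8-11 | J2 11-14 | J4 14-17 | J5 17-18 | J3 18-21 | J1 21-24 | J2 24-26 | J4 26-29 | J3 29-30 | J1 30-33 | J4 33-36 | J1 36-38 | J4 38-40 |
Completion: J1=38  J2=26  J3=30  J4=40  J5=18

38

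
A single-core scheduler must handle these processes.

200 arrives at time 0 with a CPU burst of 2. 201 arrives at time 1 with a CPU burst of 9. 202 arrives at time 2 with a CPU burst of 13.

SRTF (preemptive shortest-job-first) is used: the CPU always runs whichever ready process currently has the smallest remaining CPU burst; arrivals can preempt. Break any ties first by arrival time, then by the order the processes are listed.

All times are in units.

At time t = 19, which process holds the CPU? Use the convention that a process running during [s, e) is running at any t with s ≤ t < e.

Timeline: | 200 0-2 | 201 2-11 | 202 11-24 |
Completion: 200=2  201=11  202=24

202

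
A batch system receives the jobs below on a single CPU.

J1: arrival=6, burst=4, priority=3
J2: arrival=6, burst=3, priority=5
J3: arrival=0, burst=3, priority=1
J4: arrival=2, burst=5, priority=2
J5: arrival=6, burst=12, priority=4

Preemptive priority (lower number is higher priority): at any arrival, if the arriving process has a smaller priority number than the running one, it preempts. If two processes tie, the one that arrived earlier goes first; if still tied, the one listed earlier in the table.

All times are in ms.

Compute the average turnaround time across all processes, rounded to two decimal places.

Gantt: | J3 0-3 | J4 3-8 | J1 8-12 | J5 12-24 | J2 24-27 |
Completion: J1=12  J2=27  J3=3  J4=8  J5=24
Turnaround (C−A): J1=6  J2=21  J3=3  J4=6  J5=18
Turnaround times: J1=6, J2=21, J3=3, J4=6, J5=18
Average turnaround = (6+21+3+6+18) / 5 = 54/5 = 10.80

10.80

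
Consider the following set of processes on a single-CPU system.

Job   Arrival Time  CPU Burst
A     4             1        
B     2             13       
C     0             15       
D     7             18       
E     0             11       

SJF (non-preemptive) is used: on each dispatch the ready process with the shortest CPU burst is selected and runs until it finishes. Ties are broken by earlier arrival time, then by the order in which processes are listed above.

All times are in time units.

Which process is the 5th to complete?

Gantt: | E 0-11 | A 11-12 | B 12-25 | C 25-40 | D 40-58 |
Completion: A=12  B=25  C=40  D=58  E=11
Finish order: E → A → B → C → D

D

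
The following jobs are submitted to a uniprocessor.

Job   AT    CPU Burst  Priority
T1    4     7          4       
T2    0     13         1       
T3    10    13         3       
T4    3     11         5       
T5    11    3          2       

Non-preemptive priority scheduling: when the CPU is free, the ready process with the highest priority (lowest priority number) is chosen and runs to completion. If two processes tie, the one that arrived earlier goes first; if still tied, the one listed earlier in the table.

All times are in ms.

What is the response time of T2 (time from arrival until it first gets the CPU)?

0

Schedule: | T2 0-13 | T5 13-16 | T3 16-29 | T1 29-36 | T4 36-47 |
Completion: T1=36  T2=13  T3=29  T4=47  T5=16
Turnaround (C−A): T1=32  T2=13  T3=19  T4=44  T5=5
Response(T2) = first start − arrival = 0 − 0 = 0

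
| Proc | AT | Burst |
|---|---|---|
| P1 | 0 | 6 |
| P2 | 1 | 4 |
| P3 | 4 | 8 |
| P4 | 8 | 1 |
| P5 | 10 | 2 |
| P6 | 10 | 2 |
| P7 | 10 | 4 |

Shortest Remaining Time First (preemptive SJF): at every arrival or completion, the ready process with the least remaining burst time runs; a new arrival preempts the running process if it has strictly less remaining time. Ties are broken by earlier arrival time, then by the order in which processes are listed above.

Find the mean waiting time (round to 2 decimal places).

Gantt: | P1 0-1 | P2 1-5 | P1 5-8 | P4 8-9 | P1 9-11 | P5 11-13 | P6 13-15 | P7 15-19 | P3 19-27 |
Completion: P1=11  P2=5  P3=27  P4=9  P5=13  P6=15  P7=19
Waiting times: P1=5, P2=0, P3=15, P4=0, P5=1, P6=3, P7=5
Average waiting = (5+0+15+0+1+3+5) / 7 = 29/7 = 4.14

4.14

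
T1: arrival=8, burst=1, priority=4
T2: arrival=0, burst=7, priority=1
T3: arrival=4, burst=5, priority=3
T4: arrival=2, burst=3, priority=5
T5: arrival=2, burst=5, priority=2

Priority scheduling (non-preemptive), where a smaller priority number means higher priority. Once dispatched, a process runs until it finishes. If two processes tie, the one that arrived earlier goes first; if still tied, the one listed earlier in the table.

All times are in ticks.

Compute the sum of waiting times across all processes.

Gantt: | T2 0-7 | T5 7-12 | T3 12-17 | T1 17-18 | T4 18-21 |
Completion: T1=18  T2=7  T3=17  T4=21  T5=12
Turnaround (C−A): T1=10  T2=7  T3=13  T4=19  T5=10
Waiting = turnaround − burst: T1=9, T2=0, T3=8, T4=16, T5=5
Total waiting = 9 + 0 + 8 + 16 + 5 = 38

38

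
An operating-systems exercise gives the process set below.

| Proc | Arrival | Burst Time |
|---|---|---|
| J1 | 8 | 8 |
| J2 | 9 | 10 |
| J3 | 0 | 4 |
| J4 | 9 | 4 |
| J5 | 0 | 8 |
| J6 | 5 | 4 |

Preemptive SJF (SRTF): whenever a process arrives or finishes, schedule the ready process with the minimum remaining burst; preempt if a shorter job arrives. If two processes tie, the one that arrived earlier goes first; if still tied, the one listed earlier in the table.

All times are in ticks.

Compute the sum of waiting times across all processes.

43

Gantt: | J3 0-4 | J5 4-5 | J6 5-9 | J4 9-13 | J5 13-20 | J1 20-28 | J2 28-38 |
Completion: J1=28  J2=38  J3=4  J4=13  J5=20  J6=9
Turnaround (C−A): J1=20  J2=29  J3=4  J4=4  J5=20  J6=4
Waiting = turnaround − burst: J1=12, J2=19, J3=0, J4=0, J5=12, J6=0
Total waiting = 12 + 19 + 0 + 0 + 12 + 0 = 43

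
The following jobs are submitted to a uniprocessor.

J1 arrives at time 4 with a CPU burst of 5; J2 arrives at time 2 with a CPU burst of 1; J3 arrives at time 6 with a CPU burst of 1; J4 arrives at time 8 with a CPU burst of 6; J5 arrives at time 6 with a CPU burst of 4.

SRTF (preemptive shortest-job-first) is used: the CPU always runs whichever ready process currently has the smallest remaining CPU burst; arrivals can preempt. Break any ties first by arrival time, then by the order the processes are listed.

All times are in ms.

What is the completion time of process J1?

10

Schedule: | idle 0-2 | J2 2-3 | idle 3-4 | J1 4-6 | J3 6-7 | J1 7-10 | J5 10-14 | J4 14-20 |
Completion: J1=10  J2=3  J3=7  J4=20  J5=14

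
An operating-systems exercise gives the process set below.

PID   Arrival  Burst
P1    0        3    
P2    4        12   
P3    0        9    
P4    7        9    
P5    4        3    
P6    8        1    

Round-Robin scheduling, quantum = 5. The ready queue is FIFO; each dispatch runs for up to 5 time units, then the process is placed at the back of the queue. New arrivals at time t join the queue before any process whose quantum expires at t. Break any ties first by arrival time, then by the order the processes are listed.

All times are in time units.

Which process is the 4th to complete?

P3

Timeline: | P1 0-3 | P3 3-8 | P2 8-13 | P5 13-16 | P4 16-21 | P6 21-22 | P3 22-26 | P2 26-31 | P4 31-35 | P2 35-37 |
Completion: P1=3  P2=37  P3=26  P4=35  P5=16  P6=22
Turnaround (C−A): P1=3  P2=33  P3=26  P4=28  P5=12  P6=14
Finish order: P1 → P5 → P6 → P3 → P4 → P2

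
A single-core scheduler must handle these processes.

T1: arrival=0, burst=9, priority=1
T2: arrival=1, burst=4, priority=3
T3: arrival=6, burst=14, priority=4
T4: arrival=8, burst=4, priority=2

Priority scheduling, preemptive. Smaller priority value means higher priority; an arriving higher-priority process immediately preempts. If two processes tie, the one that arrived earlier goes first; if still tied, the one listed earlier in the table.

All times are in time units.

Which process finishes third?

Schedule: | T1 0-9 | T4 9-13 | T2 13-17 | T3 17-31 |
Completion: T1=9  T2=17  T3=31  T4=13
Finish order: T1 → T4 → T2 → T3

T2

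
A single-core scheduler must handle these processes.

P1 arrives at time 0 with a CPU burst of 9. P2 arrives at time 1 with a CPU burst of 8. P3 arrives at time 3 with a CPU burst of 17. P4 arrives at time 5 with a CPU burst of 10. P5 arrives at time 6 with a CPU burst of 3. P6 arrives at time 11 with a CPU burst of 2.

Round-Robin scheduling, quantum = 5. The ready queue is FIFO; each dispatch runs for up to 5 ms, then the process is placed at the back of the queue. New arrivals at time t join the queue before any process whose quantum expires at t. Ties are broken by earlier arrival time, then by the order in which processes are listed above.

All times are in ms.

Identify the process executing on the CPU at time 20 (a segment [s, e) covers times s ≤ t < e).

Timeline: | P1 0-5 | P2 5-10 | P3 10-15 | P4 15-20 | P1 20-24 | P5 24-27 | P2 27-30 | P6 30-32 | P3 32-37 | P4 37-42 | P3 42-49 |
Completion: P1=24  P2=30  P3=49  P4=42  P5=27  P6=32
Turnaround (C−A): P1=24  P2=29  P3=46  P4=37  P5=21  P6=21

P1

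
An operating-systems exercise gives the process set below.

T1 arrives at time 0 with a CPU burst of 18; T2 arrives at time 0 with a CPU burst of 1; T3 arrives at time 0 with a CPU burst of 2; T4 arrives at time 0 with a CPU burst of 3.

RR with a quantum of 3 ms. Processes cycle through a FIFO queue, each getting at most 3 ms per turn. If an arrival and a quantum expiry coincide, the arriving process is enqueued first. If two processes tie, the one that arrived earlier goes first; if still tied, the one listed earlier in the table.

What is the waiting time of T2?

Timeline: | T1 0-3 | T2 3-4 | T3 4-6 | T4 6-9 | T1 9-24 |
Completion: T1=24  T2=4  T3=6  T4=9
Waiting(T2) = turnaround − burst = 4 − 1 = 3

3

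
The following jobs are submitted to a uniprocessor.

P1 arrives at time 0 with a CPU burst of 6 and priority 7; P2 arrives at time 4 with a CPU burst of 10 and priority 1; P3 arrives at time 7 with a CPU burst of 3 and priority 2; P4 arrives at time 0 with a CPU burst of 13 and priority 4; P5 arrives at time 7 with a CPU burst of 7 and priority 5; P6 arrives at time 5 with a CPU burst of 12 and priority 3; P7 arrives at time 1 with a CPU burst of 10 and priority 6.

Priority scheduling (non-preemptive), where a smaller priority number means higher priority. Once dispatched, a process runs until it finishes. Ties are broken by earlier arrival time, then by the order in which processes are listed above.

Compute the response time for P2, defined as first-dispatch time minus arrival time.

9

Timeline: | P4 0-13 | P2 13-23 | P3 23-26 | P6 26-38 | P5 38-45 | P7 45-55 | P1 55-61 |
Completion: P1=61  P2=23  P3=26  P4=13  P5=45  P6=38  P7=55
Response(P2) = first start − arrival = 13 − 4 = 9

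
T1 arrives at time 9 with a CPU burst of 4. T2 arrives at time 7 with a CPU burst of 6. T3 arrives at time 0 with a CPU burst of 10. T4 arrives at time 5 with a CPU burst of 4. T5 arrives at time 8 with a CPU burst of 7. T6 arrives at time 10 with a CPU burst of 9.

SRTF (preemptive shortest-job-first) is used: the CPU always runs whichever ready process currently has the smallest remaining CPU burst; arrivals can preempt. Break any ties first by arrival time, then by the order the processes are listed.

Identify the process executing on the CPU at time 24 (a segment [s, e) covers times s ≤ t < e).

T5

Timeline: | T3 0-5 | T4 5-9 | T1 9-13 | T3 13-18 | T2 18-24 | T5 24-31 | T6 31-40 |
Completion: T1=13  T2=24  T3=18  T4=9  T5=31  T6=40
Turnaround (C−A): T1=4  T2=17  T3=18  T4=4  T5=23  T6=30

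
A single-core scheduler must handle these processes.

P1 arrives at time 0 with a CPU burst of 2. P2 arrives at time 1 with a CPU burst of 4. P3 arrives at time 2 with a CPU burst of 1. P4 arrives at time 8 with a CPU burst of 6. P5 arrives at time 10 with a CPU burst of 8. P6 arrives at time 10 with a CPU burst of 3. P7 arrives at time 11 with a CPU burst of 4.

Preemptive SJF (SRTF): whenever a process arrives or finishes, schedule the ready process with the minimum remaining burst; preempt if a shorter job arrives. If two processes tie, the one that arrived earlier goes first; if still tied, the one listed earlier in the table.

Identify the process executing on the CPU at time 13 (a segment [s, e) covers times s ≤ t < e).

P4

Gantt: | P1 0-2 | P3 2-3 | P2 3-7 | idle 7-8 | P4 8-10 | P6 10-13 | P4 13-17 | P7 17-21 | P5 21-29 |
Completion: P1=2  P2=7  P3=3  P4=17  P5=29  P6=13  P7=21
Turnaround (C−A): P1=2  P2=6  P3=1  P4=9  P5=19  P6=3  P7=10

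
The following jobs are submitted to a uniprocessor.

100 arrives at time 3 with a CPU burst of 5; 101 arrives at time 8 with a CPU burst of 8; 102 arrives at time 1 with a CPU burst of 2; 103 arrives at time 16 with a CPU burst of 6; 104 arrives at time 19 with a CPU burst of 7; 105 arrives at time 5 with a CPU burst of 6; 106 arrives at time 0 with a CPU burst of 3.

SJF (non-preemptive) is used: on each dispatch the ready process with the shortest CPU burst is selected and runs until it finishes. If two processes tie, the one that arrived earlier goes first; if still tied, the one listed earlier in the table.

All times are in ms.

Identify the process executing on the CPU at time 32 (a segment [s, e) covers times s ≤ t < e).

101

Gantt: | 106 0-3 | 102 3-5 | 100 5-10 | 105 10-16 | 103 16-22 | 104 22-29 | 101 29-37 |
Completion: 100=10  101=37  102=5  103=22  104=29  105=16  106=3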